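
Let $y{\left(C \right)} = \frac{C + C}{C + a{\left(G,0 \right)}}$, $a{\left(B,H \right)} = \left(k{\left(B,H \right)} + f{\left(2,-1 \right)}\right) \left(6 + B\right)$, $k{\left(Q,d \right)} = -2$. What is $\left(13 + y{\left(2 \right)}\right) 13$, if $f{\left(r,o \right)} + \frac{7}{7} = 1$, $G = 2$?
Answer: $\frac{1157}{7} \approx 165.29$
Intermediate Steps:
$f{\left(r,o \right)} = 0$ ($f{\left(r,o \right)} = -1 + 1 = 0$)
$a{\left(B,H \right)} = -12 - 2 B$ ($a{\left(B,H \right)} = \left(-2 + 0\right) \left(6 + B\right) = - 2 \left(6 + B\right) = -12 - 2 B$)
$y{\left(C \right)} = \frac{2 C}{-16 + C}$ ($y{\left(C \right)} = \frac{C + C}{C - 16} = \frac{2 C}{C - 16} = \frac{2 C}{-16 + C}$)
$\left(13 + y{\left(2 \right)}\right) 13 = \left(13 + 2 \cdot 2 \frac{1}{-16 + 2}\right) 13 = \left(13 + 2 \cdot 2 \frac{1}{-14}\right) 13 = \left(13 + 2 \cdot 2 \left(- \frac{1}{14}\right)\right) 13 = \left(13 - \frac{2}{7}\right) 13 = \frac{89}{7} \cdot 13 = \frac{1157}{7}$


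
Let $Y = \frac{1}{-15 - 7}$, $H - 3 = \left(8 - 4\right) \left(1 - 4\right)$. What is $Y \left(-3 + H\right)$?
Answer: $\frac{6}{11} \approx 0.54545$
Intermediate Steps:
$H = -9$ ($H = 3 + \left(8 - 4\right) \left(1 - 4\right) = 3 + 4 \left(-3\right) = 3 - 12 = -9$)
$Y = - \frac{1}{22}$ ($Y = \frac{1}{-22} = - \frac{1}{22} \approx -0.045455$)
$Y \left(-3 + H\right) = - \frac{-3 - 9}{22} = \left(- \frac{1}{22}\right) \left(-12\right) = \frac{6}{11}$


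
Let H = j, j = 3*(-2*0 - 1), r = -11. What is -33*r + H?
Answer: 360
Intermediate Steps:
j = -3 (j = 3*(0 - 1) = 3*(-1) = -3)
H = -3
-33*r + H = -33*(-11) - 3 = 363 - 3 = 360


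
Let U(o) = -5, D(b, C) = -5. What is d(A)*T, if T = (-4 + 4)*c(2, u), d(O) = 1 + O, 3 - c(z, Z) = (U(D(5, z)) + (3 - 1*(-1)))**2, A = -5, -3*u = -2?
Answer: 0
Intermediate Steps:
u = 2/3 (u = -1/3*(-2) = 2/3 ≈ 0.66667)
c(z, Z) = 2 (c(z, Z) = 3 - (-5 + (3 - 1*(-1)))**2 = 3 - (-5 + (3 + 1))**2 = 3 - (-5 + 4)**2 = 3 - 1*(-1)**2 = 3 - 1*1 = 3 - 1 = 2)
T = 0 (T = (-4 + 4)*2 = 0*2 = 0)
d(A)*T = (1 - 5)*0 = -4*0 = 0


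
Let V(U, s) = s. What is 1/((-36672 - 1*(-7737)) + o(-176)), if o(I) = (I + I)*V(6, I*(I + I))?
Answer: -1/21836039 ≈ -4.5796e-8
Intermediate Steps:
o(I) = 4*I³ (o(I) = (I + I)*(I*(I + I)) = (2*I)*(I*(2*I)) = (2*I)*(2*I²) = 4*I³)
1/((-36672 - 1*(-7737)) + o(-176)) = 1/((-36672 - 1*(-7737)) + 4*(-176)³) = 1/((-36672 + 7737) + 4*(-5451776)) = 1/(-28935 - 21807104) = 1/(-21836039) = -1/21836039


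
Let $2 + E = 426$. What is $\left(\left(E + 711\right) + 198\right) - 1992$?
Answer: $-659$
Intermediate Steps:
$E = 424$ ($E = -2 + 426 = 424$)
$\left(\left(E + 711\right) + 198\right) - 1992 = \left(\left(424 + 711\right) + 198\right) - 1992 = \left(1135 + 198\right) - 1992 = 1333 - 1992 = -659$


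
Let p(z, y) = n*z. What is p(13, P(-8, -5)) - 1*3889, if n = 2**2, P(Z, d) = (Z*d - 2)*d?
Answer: -3837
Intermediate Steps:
P(Z, d) = d*(-2 + Z*d) (P(Z, d) = (-2 + Z*d)*d = d*(-2 + Z*d))
n = 4
p(z, y) = 4*z
p(13, P(-8, -5)) - 1*3889 = 4*13 - 1*3889 = 52 - 3889 = -3837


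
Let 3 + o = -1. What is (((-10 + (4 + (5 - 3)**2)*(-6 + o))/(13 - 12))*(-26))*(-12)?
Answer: -28080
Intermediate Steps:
o = -4 (o = -3 - 1 = -4)
(((-10 + (4 + (5 - 3)**2)*(-6 + o))/(13 - 12))*(-26))*(-12) = (((-10 + (4 + (5 - 3)**2)*(-6 - 4))/(13 - 12))*(-26))*(-12) = (((-10 + (4 + 2**2)*(-10))/1)*(-26))*(-12) = (((-10 + (4 + 4)*(-10))*1)*(-26))*(-12) = (((-10 + 8*(-10))*1)*(-26))*(-12) = (((-10 - 80)*1)*(-26))*(-12) = (-90*1*(-26))*(-12) = -90*(-26)*(-12) = 2340*(-12) = -28080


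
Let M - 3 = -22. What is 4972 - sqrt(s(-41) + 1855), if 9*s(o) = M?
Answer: 4972 - 2*sqrt(4169)/3 ≈ 4929.0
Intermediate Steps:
M = -19 (M = 3 - 22 = -19)
s(o) = -19/9 (s(o) = (1/9)*(-19) = -19/9)
4972 - sqrt(s(-41) + 1855) = 4972 - sqrt(-19/9 + 1855) = 4972 - sqrt(16676/9) = 4972 - 2*sqrt(4169)/3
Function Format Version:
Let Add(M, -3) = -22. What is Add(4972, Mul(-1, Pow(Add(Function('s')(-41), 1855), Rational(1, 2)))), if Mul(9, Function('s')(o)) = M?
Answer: Add(4972, Mul(Rational(-2, 3), Pow(4169, Rational(1, 2)))) ≈ 4929.0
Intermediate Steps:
M = -19 (M = Add(3, -22) = -19)
Function('s')(o) = Rational(-19, 9) (Function('s')(o) = Mul(Rational(1, 9), -19) = Rational(-19, 9))
Add(4972, Mul(-1, Pow(Add(Function('s')(-41), 1855), Rational(1, 2)))) = Add(4972, Mul(-1, Pow(Add(Rational(-19, 9), 1855), Rational(1, 2)))) = Add(4972, Mul(-1, Pow(Rational(16676, 9), Rational(1, 2)))) = Add(4972, Mul(-1, Mul(Rational(2, 3), Pow(4169, Rational(1, 2))))) = Add(4972, Mul(Rational(-2, 3), Pow(4169, Rational(1, 2))))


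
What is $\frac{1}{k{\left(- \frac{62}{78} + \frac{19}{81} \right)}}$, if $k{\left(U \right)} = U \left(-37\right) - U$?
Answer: $\frac{1053}{22420} \approx 0.046967$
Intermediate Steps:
$k{\left(U \right)} = - 38 U$ ($k{\left(U \right)} = - 37 U - U = - 38 U$)
$\frac{1}{k{\left(- \frac{62}{78} + \frac{19}{81} \right)}} = \frac{1}{\left(-38\right) \left(- \frac{62}{78} + \frac{19}{81}\right)} = \frac{1}{\left(-38\right) \left(\left(-62\right) \frac{1}{78} + 19 \cdot \frac{1}{81}\right)} = \frac{1}{\left(-38\right) \left(- \frac{31}{39} + \frac{19}{81}\right)} = \frac{1}{\left(-38\right) \left(- \frac{590}{1053}\right)} = \frac{1}{\frac{22420}{1053}} = \frac{1053}{22420}$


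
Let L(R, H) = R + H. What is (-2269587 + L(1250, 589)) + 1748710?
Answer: -519038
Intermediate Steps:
L(R, H) = H + R
(-2269587 + L(1250, 589)) + 1748710 = (-2269587 + (589 + 1250)) + 1748710 = (-2269587 + 1839) + 1748710 = -2267748 + 1748710 = -519038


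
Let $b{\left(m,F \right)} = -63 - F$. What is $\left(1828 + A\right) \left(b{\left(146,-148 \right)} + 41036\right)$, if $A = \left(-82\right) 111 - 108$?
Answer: $-303555222$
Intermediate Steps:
$A = -9210$ ($A = -9102 - 108 = -9210$)
$\left(1828 + A\right) \left(b{\left(146,-148 \right)} + 41036\right) = \left(1828 - 9210\right) \left(\left(-63 - -148\right) + 41036\right) = - 7382 \left(\left(-63 + 148\right) + 41036\right) = - 7382 \left(85 + 41036\right) = \left(-7382\right) 41121 = -303555222$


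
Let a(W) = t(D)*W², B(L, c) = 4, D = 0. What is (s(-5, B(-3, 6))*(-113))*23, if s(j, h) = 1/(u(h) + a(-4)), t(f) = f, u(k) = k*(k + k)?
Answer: -2599/32 ≈ -81.219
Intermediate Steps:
u(k) = 2*k² (u(k) = k*(2*k) = 2*k²)
a(W) = 0 (a(W) = 0*W² = 0)
s(j, h) = 1/(2*h²) (s(j, h) = 1/(2*h² + 0) = 1/(2*h²))
(s(-5, B(-3, 6))*(-113))*23 = (((½)/4²)*(-113))*23 = (((½)*(1/16))*(-113))*23 = ((1/32)*(-113))*23 = -113/32*23 = -2599/32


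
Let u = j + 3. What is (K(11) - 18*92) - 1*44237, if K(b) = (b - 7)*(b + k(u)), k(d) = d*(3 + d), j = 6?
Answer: -45417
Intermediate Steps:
u = 9 (u = 6 + 3 = 9)
K(b) = (-7 + b)*(108 + b) (K(b) = (b - 7)*(b + 9*(3 + 9)) = (-7 + b)*(b + 9*12) = (-7 + b)*(b + 108) = (-7 + b)*(108 + b))
(K(11) - 18*92) - 1*44237 = ((-756 + 11² + 101*11) - 18*92) - 1*44237 = ((-756 + 121 + 1111) - 1656) - 44237 = (476 - 1656) - 44237 = -1180 - 44237 = -45417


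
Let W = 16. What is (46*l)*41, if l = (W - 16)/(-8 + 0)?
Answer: 0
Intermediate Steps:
l = 0 (l = (16 - 16)/(-8 + 0) = 0/(-8) = 0*(-1/8) = 0)
(46*l)*41 = (46*0)*41 = 0*41 = 0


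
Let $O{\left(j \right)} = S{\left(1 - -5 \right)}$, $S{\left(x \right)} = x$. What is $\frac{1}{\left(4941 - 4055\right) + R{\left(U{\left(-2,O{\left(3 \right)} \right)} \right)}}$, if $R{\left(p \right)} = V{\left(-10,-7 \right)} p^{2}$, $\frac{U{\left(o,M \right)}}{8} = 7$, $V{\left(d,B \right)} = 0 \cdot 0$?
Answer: $\frac{1}{886} \approx 0.0011287$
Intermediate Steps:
$V{\left(d,B \right)} = 0$
$O{\left(j \right)} = 6$ ($O{\left(j \right)} = 1 - -5 = 1 + 5 = 6$)
$U{\left(o,M \right)} = 56$ ($U{\left(o,M \right)} = 8 \cdot 7 = 56$)
$R{\left(p \right)} = 0$ ($R{\left(p \right)} = 0 p^{2} = 0$)
$\frac{1}{\left(4941 - 4055\right) + R{\left(U{\left(-2,O{\left(3 \right)} \right)} \right)}} = \frac{1}{\left(4941 - 4055\right) + 0} = \frac{1}{886 + 0} = \frac{1}{886}$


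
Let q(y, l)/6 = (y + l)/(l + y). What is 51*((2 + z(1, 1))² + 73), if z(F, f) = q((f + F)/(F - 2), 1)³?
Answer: 2427447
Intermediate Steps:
q(y, l) = 6 (q(y, l) = 6*((y + l)/(l + y)) = 6*((l + y)/(l + y)) = 6*1 = 6)
z(F, f) = 216 (z(F, f) = 6³ = 216)
51*((2 + z(1, 1))² + 73) = 51*((2 + 216)² + 73) = 51*(218² + 73) = 51*(47524 + 73) = 51*47597 = 2427447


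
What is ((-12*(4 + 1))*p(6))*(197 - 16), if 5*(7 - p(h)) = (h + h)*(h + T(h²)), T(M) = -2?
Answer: 28236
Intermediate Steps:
p(h) = 7 - 2*h*(-2 + h)/5 (p(h) = 7 - (h + h)*(h - 2)/5 = 7 - 2*h*(-2 + h)/5)
((-12*(4 + 1))*p(6))*(197 - 16) = ((-12*(4 + 1))*(7 - ⅖*6² + (⅘)*6))*(197 - 16) = ((-12*5)*(7 - ⅖*36 + 24/5))*181 = ((-2*30)*(7 - 72/5 + 24/5))*181 = -60*(-13/5)*181 = 156*181 = 28236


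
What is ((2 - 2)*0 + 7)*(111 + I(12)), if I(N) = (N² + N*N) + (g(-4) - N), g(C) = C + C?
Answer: 2653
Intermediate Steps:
g(C) = 2*C
I(N) = -8 - N + 2*N² (I(N) = (N² + N*N) + (2*(-4) - N) = (N² + N²) + (-8 - N) = 2*N² + (-8 - N) = -8 - N + 2*N²)
((2 - 2)*0 + 7)*(111 + I(12)) = ((2 - 2)*0 + 7)*(111 + (-8 - 1*12 + 2*12²)) = (0*0 + 7)*(111 + (-8 - 12 + 2*144)) = (0 + 7)*(111 + (-8 - 12 + 288)) = 7*(111 + 268) = 7*379 = 2653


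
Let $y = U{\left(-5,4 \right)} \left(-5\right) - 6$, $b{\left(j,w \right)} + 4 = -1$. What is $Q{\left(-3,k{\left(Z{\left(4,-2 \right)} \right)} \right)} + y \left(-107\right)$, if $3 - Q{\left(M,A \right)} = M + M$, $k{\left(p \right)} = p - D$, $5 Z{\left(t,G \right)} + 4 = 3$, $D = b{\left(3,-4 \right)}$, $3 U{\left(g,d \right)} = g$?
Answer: $- \frac{722}{3} \approx -240.67$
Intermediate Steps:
$b{\left(j,w \right)} = -5$ ($b{\left(j,w \right)} = -4 - 1 = -5$)
$U{\left(g,d \right)} = \frac{g}{3}$
$D = -5$
$Z{\left(t,G \right)} = - \frac{1}{5}$ ($Z{\left(t,G \right)} = - \frac{4}{5} + \frac{1}{5} \cdot 3 = - \frac{4}{5} + \frac{3}{5} = - \frac{1}{5}$)
$y = \frac{7}{3}$ ($y = \frac{1}{3} \left(-5\right) \left(-5\right) - 6 = \left(- \frac{5}{3}\right) \left(-5\right) - 6 = \frac{25}{3} - 6 = \frac{7}{3} \approx 2.3333$)
$k{\left(p \right)} = 5 + p$ ($k{\left(p \right)} = p - -5 = p + 5 = 5 + p$)
$Q{\left(M,A \right)} = 3 - 2 M$ ($Q{\left(M,A \right)} = 3 - \left(M + M\right) = 3 - 2 M$)
$Q{\left(-3,k{\left(Z{\left(4,-2 \right)} \right)} \right)} + y \left(-107\right) = \left(3 - -6\right) + \frac{7}{3} \left(-107\right) = \left(3 + 6\right) - \frac{749}{3} = 9 - \frac{749}{3} = - \frac{722}{3}$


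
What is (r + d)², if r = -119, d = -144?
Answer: 69169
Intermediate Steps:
(r + d)² = (-119 - 144)² = (-263)² = 69169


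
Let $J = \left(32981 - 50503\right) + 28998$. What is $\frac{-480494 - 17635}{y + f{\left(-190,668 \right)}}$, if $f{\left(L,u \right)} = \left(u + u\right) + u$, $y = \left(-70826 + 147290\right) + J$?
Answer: $- \frac{498129}{89944} \approx -5.5382$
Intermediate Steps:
$J = 11476$ ($J = -17522 + 28998 = 11476$)
$y = 87940$ ($y = \left(-70826 + 147290\right) + 11476 = 76464 + 11476 = 87940$)
$f{\left(L,u \right)} = 3 u$ ($f{\left(L,u \right)} = 2 u + u = 3 u$)
$\frac{-480494 - 17635}{y + f{\left(-190,668 \right)}} = \frac{-480494 - 17635}{87940 + 3 \cdot 668} = - \frac{498129}{87940 + 2004} = - \frac{498129}{89944}$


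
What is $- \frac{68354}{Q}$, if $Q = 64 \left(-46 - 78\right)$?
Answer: $\frac{34177}{3968} \approx 8.6132$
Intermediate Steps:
$Q = -7936$ ($Q = 64 \left(-124\right) = -7936$)
$- \frac{68354}{Q} = - \frac{68354}{-7936} = \left(-68354\right) \left(- \frac{1}{7936}\right) = \frac{34177}{3968}$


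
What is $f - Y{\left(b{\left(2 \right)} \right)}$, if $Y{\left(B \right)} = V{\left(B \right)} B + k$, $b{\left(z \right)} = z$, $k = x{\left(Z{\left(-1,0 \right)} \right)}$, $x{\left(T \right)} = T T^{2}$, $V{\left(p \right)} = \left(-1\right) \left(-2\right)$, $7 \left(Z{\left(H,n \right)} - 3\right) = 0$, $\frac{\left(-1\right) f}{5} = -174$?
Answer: $839$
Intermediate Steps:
$f = 870$ ($f = \left(-5\right) \left(-174\right) = 870$)
$Z{\left(H,n \right)} = 3$ ($Z{\left(H,n \right)} = 3 + \frac{1}{7} \cdot 0 = 3 + 0 = 3$)
$V{\left(p \right)} = 2$
$x{\left(T \right)} = T^{3}$
$k = 27$ ($k = 3^{3} = 27$)
$Y{\left(B \right)} = 27 + 2 B$ ($Y{\left(B \right)} = 2 B + 27 = 27 + 2 B$)
$f - Y{\left(b{\left(2 \right)} \right)} = 870 - \left(27 + 2 \cdot 2\right) = 870 - \left(27 + 4\right) = 870 - 31 = 839$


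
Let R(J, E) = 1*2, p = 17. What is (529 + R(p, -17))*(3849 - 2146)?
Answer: 904293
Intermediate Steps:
R(J, E) = 2
(529 + R(p, -17))*(3849 - 2146) = (529 + 2)*(3849 - 2146) = 531*1703 = 904293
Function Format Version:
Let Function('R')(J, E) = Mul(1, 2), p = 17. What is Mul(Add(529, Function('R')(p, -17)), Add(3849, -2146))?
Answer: 904293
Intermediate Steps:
Function('R')(J, E) = 2
Mul(Add(529, Function('R')(p, -17)), Add(3849, -2146)) = Mul(Add(529, 2), Add(3849, -2146)) = Mul(531, 1703) = 904293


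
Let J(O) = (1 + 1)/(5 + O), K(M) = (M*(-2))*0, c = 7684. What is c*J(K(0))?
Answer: 15368/5 ≈ 3073.6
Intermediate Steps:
K(M) = 0 (K(M) = -2*M*0 = 0)
J(O) = 2/(5 + O)
c*J(K(0)) = 7684*(2/(5 + 0)) = 7684*(2/5) = 15368/5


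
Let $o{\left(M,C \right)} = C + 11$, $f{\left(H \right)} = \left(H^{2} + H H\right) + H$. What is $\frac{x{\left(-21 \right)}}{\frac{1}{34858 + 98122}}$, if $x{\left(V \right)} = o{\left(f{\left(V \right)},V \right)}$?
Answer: $-1329800$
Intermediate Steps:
$f{\left(H \right)} = H + 2 H^{2}$ ($f{\left(H \right)} = \left(H^{2} + H^{2}\right) + H = 2 H^{2} + H = H + 2 H^{2}$)
$o{\left(M,C \right)} = 11 + C$
$x{\left(V \right)} = 11 + V$
$\frac{x{\left(-21 \right)}}{\frac{1}{34858 + 98122}} = \frac{11 - 21}{\frac{1}{34858 + 98122}} = - \frac{10}{\frac{1}{132980}} = - 10 \frac{1}{\frac{1}{132980}} = \left(-10\right) 132980 = -1329800$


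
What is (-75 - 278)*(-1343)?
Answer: 474079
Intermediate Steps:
(-75 - 278)*(-1343) = -353*(-1343) = 474079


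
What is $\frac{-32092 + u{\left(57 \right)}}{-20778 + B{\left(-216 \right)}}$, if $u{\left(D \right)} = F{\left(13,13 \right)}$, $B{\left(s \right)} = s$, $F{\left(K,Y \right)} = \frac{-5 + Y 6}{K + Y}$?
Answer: $\frac{834319}{545844} \approx 1.5285$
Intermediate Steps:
$F{\left(K,Y \right)} = \frac{-5 + 6 Y}{K + Y}$
$u{\left(D \right)} = \frac{73}{26}$ ($u{\left(D \right)} = \frac{-5 + 6 \cdot 13}{13 + 13} = \frac{-5 + 78}{26} = \frac{1}{26} \cdot 73 = \frac{73}{26}$)
$\frac{-32092 + u{\left(57 \right)}}{-20778 + B{\left(-216 \right)}} = \frac{-32092 + \frac{73}{26}}{-20778 - 216} = - \frac{834319}{26 \left(-20994\right)} = \left(- \frac{834319}{26}\right) \left(- \frac{1}{20994}\right) = \frac{834319}{545844}$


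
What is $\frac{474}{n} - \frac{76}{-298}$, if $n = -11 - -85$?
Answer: $\frac{36719}{5513} \approx 6.6604$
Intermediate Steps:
$n = 74$ ($n = -11 + 85 = 74$)
$\frac{474}{n} - \frac{76}{-298} = \frac{474}{74} - \frac{76}{-298} = 474 \cdot \frac{1}{74} - - \frac{38}{149} = \frac{237}{37} + \frac{38}{149} = \frac{36719}{5513}$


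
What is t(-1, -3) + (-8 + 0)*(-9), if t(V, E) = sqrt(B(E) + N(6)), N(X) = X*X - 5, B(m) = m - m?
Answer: 72 + sqrt(31) ≈ 77.568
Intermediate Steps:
B(m) = 0
N(X) = -5 + X**2 (N(X) = X**2 - 5 = -5 + X**2)
t(V, E) = sqrt(31) (t(V, E) = sqrt(0 + (-5 + 6**2)) = sqrt(0 + (-5 + 36)) = sqrt(0 + 31) = sqrt(31))
t(-1, -3) + (-8 + 0)*(-9) = sqrt(31) + (-8 + 0)*(-9) = sqrt(31) - 8*(-9) = sqrt(31) + 72 = 72 + sqrt(31)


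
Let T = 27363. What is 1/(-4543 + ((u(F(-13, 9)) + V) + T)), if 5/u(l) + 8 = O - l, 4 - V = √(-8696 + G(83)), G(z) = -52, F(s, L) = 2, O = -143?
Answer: 534286251/12194736714421 + 1264086*I*√3/12194736714421 ≈ 4.3813e-5 + 1.7954e-7*I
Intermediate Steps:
V = 4 - 54*I*√3 (V = 4 - √(-8696 - 52) = 4 - √(-8748) = 4 - 54*I*√3 ≈ 4.0 - 93.531*I)
u(l) = 5/(-151 - l) (u(l) = 5/(-8 + (-143 - l)) = 5/(-151 - l))
1/(-4543 + ((u(F(-13, 9)) + V) + T)) = 1/(-4543 + ((-5/(151 + 2) + (4 - 54*I*√3)) + 27363)) = 1/(-4543 + ((-5/153 + (4 - 54*I*√3)) + 27363)) = 1/(-4543 + ((607/153 - 54*I*√3) + 27363)) = 1/(-4543 + (4187146/153 - 54*I*√3)) = 1/(3492067/153 - 54*I*√3)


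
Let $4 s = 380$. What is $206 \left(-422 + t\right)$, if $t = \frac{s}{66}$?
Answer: $- \frac{2858971}{33} \approx -86636.0$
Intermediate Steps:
$s = 95$ ($s = \frac{1}{4} \cdot 380 = 95$)
$t = \frac{95}{66} \approx 1.4394$
$206 \left(-422 + t\right) = 206 \left(-422 + \frac{95}{66}\right) = 206 \left(- \frac{27757}{66}\right) = - \frac{2858971}{33}$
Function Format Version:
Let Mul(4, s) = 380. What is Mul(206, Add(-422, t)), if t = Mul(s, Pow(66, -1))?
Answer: Rational(-2858971, 33) ≈ -86636.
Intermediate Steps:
s = 95 (s = Mul(Rational(1, 4), 380) = 95)
t = Rational(95, 66) (t = Mul(95, Pow(66, -1)) = Mul(95, Rational(1, 66)) = Rational(95, 66) ≈ 1.4394)
Mul(206, Add(-422, t)) = Mul(206, Add(-422, Rational(95, 66))) = Mul(206, Rational(-27757, 66)) = Rational(-2858971, 33)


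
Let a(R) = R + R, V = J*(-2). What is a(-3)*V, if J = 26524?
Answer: 318288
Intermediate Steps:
V = -53048 (V = 26524*(-2) = -53048)
a(R) = 2*R
a(-3)*V = (2*(-3))*(-53048) = -6*(-53048) = 318288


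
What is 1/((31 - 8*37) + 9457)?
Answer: 1/9192 ≈ 0.00010879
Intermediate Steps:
1/((31 - 8*37) + 9457) = 1/((31 - 296) + 9457) = 1/(-265 + 9457) = 1/9192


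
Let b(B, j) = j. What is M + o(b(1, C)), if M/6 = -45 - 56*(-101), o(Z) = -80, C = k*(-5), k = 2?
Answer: 33586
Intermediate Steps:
C = -10 (C = 2*(-5) = -10)
M = 33666 (M = 6*(-45 - 56*(-101)) = 6*(-45 + 5656) = 6*5611 = 33666)
M + o(b(1, C)) = 33666 - 80 = 33586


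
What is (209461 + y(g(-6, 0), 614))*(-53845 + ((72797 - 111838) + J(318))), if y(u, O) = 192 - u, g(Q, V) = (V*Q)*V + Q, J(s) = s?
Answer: -19407714312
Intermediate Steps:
g(Q, V) = Q + Q*V² (g(Q, V) = (Q*V)*V + Q = Q*V² + Q = Q + Q*V²)
(209461 + y(g(-6, 0), 614))*(-53845 + ((72797 - 111838) + J(318))) = (209461 + (192 - (-6)*(1 + 0²)))*(-53845 + ((72797 - 111838) + 318)) = (209461 + (192 - (-6)*(1 + 0)))*(-53845 + (-39041 + 318)) = (209461 + (192 - (-6)))*(-53845 - 38723) = (209461 + (192 - 1*(-6)))*(-92568) = (209461 + (192 + 6))*(-92568) = (209461 + 198)*(-92568) = 209659*(-92568) = -19407714312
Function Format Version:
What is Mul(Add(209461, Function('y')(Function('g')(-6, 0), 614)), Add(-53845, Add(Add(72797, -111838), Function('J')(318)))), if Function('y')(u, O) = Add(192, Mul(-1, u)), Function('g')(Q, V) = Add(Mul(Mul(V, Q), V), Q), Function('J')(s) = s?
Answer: -19407714312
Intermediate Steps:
Function('g')(Q, V) = Add(Q, Mul(Q, Pow(V, 2))) (Function('g')(Q, V) = Add(Mul(Mul(Q, V), V), Q) = Add(Mul(Q, Pow(V, 2)), Q) = Add(Q, Mul(Q, Pow(V, 2))))
Mul(Add(209461, Function('y')(Function('g')(-6, 0), 614)), Add(-53845, Add(Add(72797, -111838), Function('J')(318)))) = Mul(Add(209461, Add(192, Mul(-1, Mul(-6, Add(1, Pow(0, 2)))))), Add(-53845, Add(Add(72797, -111838), 318))) = Mul(Add(209461, Add(192, Mul(-1, Mul(-6, Add(1, 0))))), Add(-53845, Add(-39041, 318))) = Mul(Add(209461, Add(192, Mul(-1, Mul(-6, 1)))), Add(-53845, -38723)) = Mul(Add(209461, Add(192, Mul(-1, -6))), -92568) = Mul(Add(209461, Add(192, 6)), -92568) = Mul(Add(209461, 198), -92568) = Mul(209659, -92568) = -19407714312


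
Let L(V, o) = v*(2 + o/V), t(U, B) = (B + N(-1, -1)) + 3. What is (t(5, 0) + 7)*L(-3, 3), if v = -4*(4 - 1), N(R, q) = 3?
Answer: -156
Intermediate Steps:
v = -12 (v = -4*3 = -12)
t(U, B) = 6 + B (t(U, B) = (B + 3) + 3 = (3 + B) + 3 = 6 + B)
L(V, o) = -24 - 12*o/V (L(V, o) = -12*(2 + o/V) = -24 - 12*o/V)
(t(5, 0) + 7)*L(-3, 3) = ((6 + 0) + 7)*(-24 - 12*3/(-3)) = (6 + 7)*(-24 - 12*3*(-⅓)) = 13*(-24 + 12) = 13*(-12) = -156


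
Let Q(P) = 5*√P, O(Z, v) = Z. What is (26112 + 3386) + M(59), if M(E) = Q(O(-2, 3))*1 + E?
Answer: 29557 + 5*I*√2 ≈ 29557.0 + 7.0711*I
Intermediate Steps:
M(E) = E + 5*I*√2 (M(E) = (5*√(-2))*1 + E = (5*(I*√2))*1 + E = (5*I*√2)*1 + E = 5*I*√2 + E = E + 5*I*√2)
(26112 + 3386) + M(59) = (26112 + 3386) + (59 + 5*I*√2) = 29498 + (59 + 5*I*√2) = 29557 + 5*I*√2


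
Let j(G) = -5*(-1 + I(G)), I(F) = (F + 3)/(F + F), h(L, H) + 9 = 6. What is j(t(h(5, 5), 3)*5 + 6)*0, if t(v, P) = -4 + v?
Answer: 0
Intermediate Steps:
h(L, H) = -3 (h(L, H) = -9 + 6 = -3)
I(F) = (3 + F)/(2*F) (I(F) = (3 + F)/((2*F)) = (3 + F)*(1/(2*F)) = (3 + F)/(2*F))
j(G) = 5 - 5*(3 + G)/(2*G) (j(G) = -5*(-1 + (3 + G)/(2*G)) = 5 - 5*(3 + G)/(2*G))
j(t(h(5, 5), 3)*5 + 6)*0 = (5*(-3 + ((-4 - 3)*5 + 6))/(2*((-4 - 3)*5 + 6)))*0 = (5*(-3 + (-7*5 + 6))/(2*(-7*5 + 6)))*0 = (5*(-3 + (-35 + 6))/(2*(-35 + 6)))*0 = ((5/2)*(-3 - 29)/(-29))*0 = ((5/2)*(-1/29)*(-32))*0 = (80/29)*0 = 0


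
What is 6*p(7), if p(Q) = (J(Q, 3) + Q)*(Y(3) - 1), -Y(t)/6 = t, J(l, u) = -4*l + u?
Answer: 2052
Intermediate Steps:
J(l, u) = u - 4*l
Y(t) = -6*t
p(Q) = -57 + 57*Q (p(Q) = ((3 - 4*Q) + Q)*(-6*3 - 1) = (3 - 3*Q)*(-18 - 1) = (3 - 3*Q)*(-19) = -57 + 57*Q)
6*p(7) = 6*(-57 + 57*7) = 6*(-57 + 399) = 6*342 = 2052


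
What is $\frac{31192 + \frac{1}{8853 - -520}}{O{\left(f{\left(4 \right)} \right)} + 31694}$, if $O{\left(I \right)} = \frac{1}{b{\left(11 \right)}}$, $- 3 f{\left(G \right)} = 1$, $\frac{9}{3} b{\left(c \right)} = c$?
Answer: $\frac{3215988787}{3267774601} \approx 0.98415$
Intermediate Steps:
$b{\left(c \right)} = \frac{c}{3}$
$f{\left(G \right)} = - \frac{1}{3}$ ($f{\left(G \right)} = \left(- \frac{1}{3}\right) 1 = - \frac{1}{3}$)
$O{\left(I \right)} = \frac{3}{11}$ ($O{\left(I \right)} = \frac{1}{\frac{1}{3} \cdot 11} = \frac{1}{\frac{11}{3}} = \frac{3}{11}$)
$\frac{31192 + \frac{1}{8853 - -520}}{O{\left(f{\left(4 \right)} \right)} + 31694} = \frac{31192 + \frac{1}{8853 - -520}}{\frac{3}{11} + 31694} = \frac{31192 + \frac{1}{8853 + 520}}{\frac{348637}{11}} = \left(31192 + \frac{1}{9373}\right) \frac{11}{348637} = \frac{292362617}{9373} \cdot \frac{11}{348637} = \frac{3215988787}{3267774601}$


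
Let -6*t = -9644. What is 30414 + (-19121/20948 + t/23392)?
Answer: 5588595501379/183755856 ≈ 30413.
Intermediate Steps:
t = 4822/3 (t = -⅙*(-9644) = 4822/3 ≈ 1607.3)
30414 + (-19121/20948 + t/23392) = 30414 + (-19121/20948 + (4822/3)/23392) = 30414 + (-19121*1/20948 + (4822/3)*(1/23392)) = 30414 + (-19121/20948 + 2411/35088) = 30414 - 155103005/183755856 = 5588595501379/183755856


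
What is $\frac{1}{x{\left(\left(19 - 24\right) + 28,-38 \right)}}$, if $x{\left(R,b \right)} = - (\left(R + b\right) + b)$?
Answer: $\frac{1}{53} \approx 0.018868$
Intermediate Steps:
$x{\left(R,b \right)} = - R - 2 b$ ($x{\left(R,b \right)} = - (R + 2 b) = - R - 2 b$)
$\frac{1}{x{\left(\left(19 - 24\right) + 28,-38 \right)}} = \frac{1}{- (\left(19 - 24\right) + 28) - -76} = \frac{1}{- (-5 + 28) + 76} = \frac{1}{\left(-1\right) 23 + 76} = \frac{1}{-23 + 76} = \frac{1}{53}$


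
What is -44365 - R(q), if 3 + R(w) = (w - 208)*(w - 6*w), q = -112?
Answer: 134838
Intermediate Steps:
R(w) = -3 - 5*w*(-208 + w) (R(w) = -3 + (w - 208)*(w - 6*w) = -3 + (-208 + w)*(-5*w) = -3 - 5*w*(-208 + w))
-44365 - R(q) = -44365 - (-3 - 5*(-112)² + 1040*(-112)) = -44365 - (-3 - 5*12544 - 116480) = -44365 - (-3 - 62720 - 116480) = -44365 - 1*(-179203) = -44365 + 179203 = 134838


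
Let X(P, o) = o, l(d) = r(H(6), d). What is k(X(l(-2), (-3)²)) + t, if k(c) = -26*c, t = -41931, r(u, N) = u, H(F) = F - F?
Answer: -42165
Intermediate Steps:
H(F) = 0
l(d) = 0
k(X(l(-2), (-3)²)) + t = -26*(-3)² - 41931 = -26*9 - 41931 = -234 - 41931 = -42165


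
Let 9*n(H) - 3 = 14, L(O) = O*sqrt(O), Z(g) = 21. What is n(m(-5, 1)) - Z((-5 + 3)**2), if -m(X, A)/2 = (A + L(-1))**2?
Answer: -172/9 ≈ -19.111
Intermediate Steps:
L(O) = O**(3/2)
m(X, A) = -2*(A - I)**2 (m(X, A) = -2*(A + (-1)**(3/2))**2 = -2*(A - I)**2)
n(H) = 17/9 (n(H) = 1/3 + (1/9)*14 = 1/3 + 14/9 = 17/9)
n(m(-5, 1)) - Z((-5 + 3)**2) = 17/9 - 1*21 = 17/9 - 21 = -172/9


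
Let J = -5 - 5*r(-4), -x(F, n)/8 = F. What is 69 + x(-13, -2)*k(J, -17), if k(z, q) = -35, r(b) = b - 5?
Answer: -3571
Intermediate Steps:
r(b) = -5 + b
x(F, n) = -8*F
J = 40 (J = -5 - 5*(-5 - 4) = -5 - 5*(-9) = -5 + 45 = 40)
69 + x(-13, -2)*k(J, -17) = 69 - 8*(-13)*(-35) = 69 + 104*(-35) = 69 - 3640 = -3571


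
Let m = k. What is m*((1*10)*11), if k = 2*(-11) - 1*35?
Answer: -6270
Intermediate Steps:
k = -57 (k = -22 - 35 = -57)
m = -57
m*((1*10)*11) = -57*1*10*11 = -570*11 = -57*110 = -6270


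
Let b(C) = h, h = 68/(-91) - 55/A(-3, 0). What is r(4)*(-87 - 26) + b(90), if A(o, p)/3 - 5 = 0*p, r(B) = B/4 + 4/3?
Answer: -73186/273 ≈ -268.08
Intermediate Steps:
r(B) = 4/3 + B/4 (r(B) = B*(¼) + 4*(⅓) = B/4 + 4/3 = 4/3 + B/4)
A(o, p) = 15 (A(o, p) = 15 + 3*(0*p) = 15 + 3*0 = 15 + 0 = 15)
h = -1205/273 (h = 68/(-91) - 55/15 = 68*(-1/91) - 55*1/15 = -68/91 - 11/3 = -1205/273 ≈ -4.4139)
b(C) = -1205/273
r(4)*(-87 - 26) + b(90) = (4/3 + (¼)*4)*(-87 - 26) - 1205/273 = (4/3 + 1)*(-113) - 1205/273 = (7/3)*(-113) - 1205/273 = -791/3 - 1205/273 = -73186/273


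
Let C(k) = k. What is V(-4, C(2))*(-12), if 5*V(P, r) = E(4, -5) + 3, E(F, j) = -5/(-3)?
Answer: -56/5 ≈ -11.200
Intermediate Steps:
E(F, j) = 5/3 (E(F, j) = -5*(-⅓) = 5/3)
V(P, r) = 14/15 (V(P, r) = (5/3 + 3)/5 = (⅕)*(14/3) = 14/15)
V(-4, C(2))*(-12) = (14/15)*(-12) = -56/5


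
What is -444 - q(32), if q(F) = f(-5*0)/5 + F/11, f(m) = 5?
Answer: -4927/11 ≈ -447.91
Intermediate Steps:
q(F) = 1 + F/11 (q(F) = 5/5 + F/11 = 5*(⅕) + F*(1/11) = 1 + F/11)
-444 - q(32) = -444 - (1 + (1/11)*32) = -444 - (1 + 32/11) = -444 - 1*43/11 = -444 - 43/11 = -4927/11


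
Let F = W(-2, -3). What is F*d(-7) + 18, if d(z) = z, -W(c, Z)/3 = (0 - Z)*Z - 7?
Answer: -318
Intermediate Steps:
W(c, Z) = 21 + 3*Z² (W(c, Z) = -3*((0 - Z)*Z - 7) = -3*((-Z)*Z - 7) = -3*(-Z² - 7) = -3*(-7 - Z²) = 21 + 3*Z²)
F = 48 (F = 21 + 3*(-3)² = 21 + 3*9 = 21 + 27 = 48)
F*d(-7) + 18 = 48*(-7) + 18 = -336 + 18 = -318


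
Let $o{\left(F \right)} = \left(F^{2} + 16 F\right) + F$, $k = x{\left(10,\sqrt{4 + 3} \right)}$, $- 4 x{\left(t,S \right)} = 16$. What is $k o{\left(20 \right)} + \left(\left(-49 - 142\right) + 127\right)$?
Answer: $-3024$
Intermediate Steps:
$x{\left(t,S \right)} = -4$ ($x{\left(t,S \right)} = \left(- \frac{1}{4}\right) 16 = -4$)
$k = -4$
$o{\left(F \right)} = F^{2} + 17 F$
$k o{\left(20 \right)} + \left(\left(-49 - 142\right) + 127\right) = - 4 \cdot 20 \left(17 + 20\right) + \left(\left(-49 - 142\right) + 127\right) = - 4 \cdot 20 \cdot 37 + \left(-191 + 127\right) = \left(-4\right) 740 - 64 = -2960 - 64 = -3024$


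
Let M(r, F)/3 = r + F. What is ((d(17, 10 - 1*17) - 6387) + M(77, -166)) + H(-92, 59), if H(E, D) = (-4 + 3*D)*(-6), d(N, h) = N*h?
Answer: -7811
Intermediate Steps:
H(E, D) = 24 - 18*D
M(r, F) = 3*F + 3*r (M(r, F) = 3*(r + F) = 3*(F + r) = 3*F + 3*r)
((d(17, 10 - 1*17) - 6387) + M(77, -166)) + H(-92, 59) = ((17*(10 - 1*17) - 6387) + (3*(-166) + 3*77)) + (24 - 18*59) = ((17*(10 - 17) - 6387) + (-498 + 231)) + (24 - 1062) = ((17*(-7) - 6387) - 267) - 1038 = ((-119 - 6387) - 267) - 1038 = (-6506 - 267) - 1038 = -6773 - 1038 = -7811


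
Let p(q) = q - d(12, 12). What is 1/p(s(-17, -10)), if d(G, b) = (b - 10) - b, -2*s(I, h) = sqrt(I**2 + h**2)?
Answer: 40/11 + 2*sqrt(389)/11 ≈ 7.2224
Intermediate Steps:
s(I, h) = -sqrt(I**2 + h**2)/2
d(G, b) = -10 (d(G, b) = (-10 + b) - b = -10)
p(q) = 10 + q (p(q) = q - 1*(-10) = q + 10 = 10 + q)
1/p(s(-17, -10)) = 1/(10 - sqrt((-17)**2 + (-10)**2)/2) = 1/(10 - sqrt(289 + 100)/2) = 1/(10 - sqrt(389)/2)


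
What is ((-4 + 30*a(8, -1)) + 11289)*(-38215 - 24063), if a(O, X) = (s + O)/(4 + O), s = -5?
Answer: -703274315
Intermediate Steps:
a(O, X) = (-5 + O)/(4 + O)
((-4 + 30*a(8, -1)) + 11289)*(-38215 - 24063) = ((-4 + 30*((-5 + 8)/(4 + 8))) + 11289)*(-38215 - 24063) = ((-4 + 30*(3/12)) + 11289)*(-62278) = ((-4 + 30*((1/12)*3)) + 11289)*(-62278) = ((-4 + 30*(¼)) + 11289)*(-62278) = ((-4 + 15/2) + 11289)*(-62278) = (7/2 + 11289)*(-62278) = (22585/2)*(-62278) = -703274315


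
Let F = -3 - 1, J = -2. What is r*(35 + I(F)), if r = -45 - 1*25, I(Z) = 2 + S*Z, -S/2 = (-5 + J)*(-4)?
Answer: -18270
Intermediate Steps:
S = -56 (S = -2*(-5 - 2)*(-4) = -(-14)*(-4) = -2*28 = -56)
F = -4
I(Z) = 2 - 56*Z
r = -70 (r = -45 - 25 = -70)
r*(35 + I(F)) = -70*(35 + (2 - 56*(-4))) = -70*(35 + (2 + 224)) = -70*(35 + 226) = -70*261 = -18270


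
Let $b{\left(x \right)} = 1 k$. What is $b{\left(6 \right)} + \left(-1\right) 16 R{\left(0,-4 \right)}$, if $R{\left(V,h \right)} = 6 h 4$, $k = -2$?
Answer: $1534$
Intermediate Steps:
$b{\left(x \right)} = -2$ ($b{\left(x \right)} = 1 \left(-2\right) = -2$)
$R{\left(V,h \right)} = 24 h$
$b{\left(6 \right)} + \left(-1\right) 16 R{\left(0,-4 \right)} = -2 + \left(-1\right) 16 \cdot 24 \left(-4\right) = -2 - -1536 = -2 + 1536 = 1534$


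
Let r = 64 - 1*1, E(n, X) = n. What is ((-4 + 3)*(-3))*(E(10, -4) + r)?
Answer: 219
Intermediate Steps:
r = 63 (r = 64 - 1 = 63)
((-4 + 3)*(-3))*(E(10, -4) + r) = ((-4 + 3)*(-3))*(10 + 63) = -1*(-3)*73 = 3*73 = 219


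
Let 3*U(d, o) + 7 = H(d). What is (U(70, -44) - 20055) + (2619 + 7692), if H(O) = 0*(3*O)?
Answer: -29239/3 ≈ -9746.3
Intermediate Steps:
H(O) = 0
U(d, o) = -7/3 (U(d, o) = -7/3 + (1/3)*0 = -7/3 + 0 = -7/3)
(U(70, -44) - 20055) + (2619 + 7692) = (-7/3 - 20055) + (2619 + 7692) = -60172/3 + 10311 = -29239/3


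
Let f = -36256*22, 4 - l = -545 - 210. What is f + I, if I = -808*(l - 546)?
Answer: -969736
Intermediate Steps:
l = 759 (l = 4 - (-545 - 210) = 4 - 1*(-755) = 4 + 755 = 759)
I = -172104 (I = -808*(759 - 546) = -808*213 = -172104)
f = -797632
f + I = -797632 - 172104 = -969736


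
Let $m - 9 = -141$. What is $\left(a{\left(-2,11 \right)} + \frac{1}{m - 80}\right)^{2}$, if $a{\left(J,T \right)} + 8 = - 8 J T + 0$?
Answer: $\frac{1268428225}{44944} \approx 28222.0$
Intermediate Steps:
$m = -132$ ($m = 9 - 141 = -132$)
$a{\left(J,T \right)} = -8 - 8 J T$ ($a{\left(J,T \right)} = -8 + \left(- 8 J T + 0\right) = -8 - 8 J T$)
$\left(a{\left(-2,11 \right)} + \frac{1}{m - 80}\right)^{2} = \left(\left(-8 - \left(-16\right) 11\right) + \frac{1}{-132 - 80}\right)^{2} = \left(\left(-8 + 176\right) + \frac{1}{-212}\right)^{2} = \left(168 - \frac{1}{212}\right)^{2} = \left(\frac{35615}{212}\right)^{2} = \frac{1268428225}{44944}$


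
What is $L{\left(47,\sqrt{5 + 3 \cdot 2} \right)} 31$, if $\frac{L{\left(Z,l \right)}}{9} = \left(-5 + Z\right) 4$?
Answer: $46872$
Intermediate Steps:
$L{\left(Z,l \right)} = -180 + 36 Z$ ($L{\left(Z,l \right)} = 9 \left(-5 + Z\right) 4 = 9 \left(-20 + 4 Z\right) = -180 + 36 Z$)
$L{\left(47,\sqrt{5 + 3 \cdot 2} \right)} 31 = \left(-180 + 36 \cdot 47\right) 31 = \left(-180 + 1692\right) 31 = 1512 \cdot 31 = 46872$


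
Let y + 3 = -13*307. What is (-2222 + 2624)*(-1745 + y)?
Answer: -2307078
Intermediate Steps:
y = -3994 (y = -3 - 13*307 = -3 - 3991 = -3994)
(-2222 + 2624)*(-1745 + y) = (-2222 + 2624)*(-1745 - 3994) = 402*(-5739) = -2307078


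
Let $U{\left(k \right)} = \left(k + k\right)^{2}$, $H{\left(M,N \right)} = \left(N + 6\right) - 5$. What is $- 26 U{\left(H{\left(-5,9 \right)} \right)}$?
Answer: $-10400$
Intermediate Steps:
$H{\left(M,N \right)} = 1 + N$ ($H{\left(M,N \right)} = \left(6 + N\right) - 5 = 1 + N$)
$U{\left(k \right)} = 4 k^{2}$ ($U{\left(k \right)} = \left(2 k\right)^{2} = 4 k^{2}$)
$- 26 U{\left(H{\left(-5,9 \right)} \right)} = - 26 \cdot 4 \left(1 + 9\right)^{2} = - 26 \cdot 4 \cdot 10^{2} = - 26 \cdot 4 \cdot 100 = \left(-26\right) 400 = -10400$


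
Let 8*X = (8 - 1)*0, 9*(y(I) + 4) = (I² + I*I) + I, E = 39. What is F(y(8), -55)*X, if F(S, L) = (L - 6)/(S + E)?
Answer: 0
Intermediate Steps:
y(I) = -4 + I/9 + 2*I²/9 (y(I) = -4 + ((I² + I*I) + I)/9 = -4 + ((I² + I²) + I)/9 = -4 + (2*I² + I)/9 = -4 + (I + 2*I²)/9 = -4 + (I/9 + 2*I²/9) = -4 + I/9 + 2*I²/9)
F(S, L) = (-6 + L)/(39 + S) (F(S, L) = (L - 6)/(S + 39) = (-6 + L)/(39 + S))
X = 0 (X = ((8 - 1)*0)/8 = (7*0)/8 = (⅛)*0 = 0)
F(y(8), -55)*X = ((-6 - 55)/(39 + (-4 + (⅑)*8 + (2/9)*8²)))*0 = (-61/(39 + (-4 + 8/9 + (2/9)*64)))*0 = (-61/(39 + (-4 + 8/9 + 128/9)))*0 = (-61/(39 + 100/9))*0 = (-61/(451/9))*0 = ((9/451)*(-61))*0 = -549/451*0 = 0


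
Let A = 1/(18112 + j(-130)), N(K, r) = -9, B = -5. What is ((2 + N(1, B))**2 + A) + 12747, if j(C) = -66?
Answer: 230916617/18046 ≈ 12796.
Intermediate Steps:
A = 1/18046 (A = 1/(18112 - 66) = 1/18046 ≈ 5.5414e-5)
((2 + N(1, B))**2 + A) + 12747 = ((2 - 9)**2 + 1/18046) + 12747 = ((-7)**2 + 1/18046) + 12747 = (49 + 1/18046) + 12747 = 884255/18046 + 12747 = 230916617/18046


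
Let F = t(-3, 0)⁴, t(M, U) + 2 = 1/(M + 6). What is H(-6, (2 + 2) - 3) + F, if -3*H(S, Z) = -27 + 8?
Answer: 1138/81 ≈ 14.049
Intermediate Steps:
H(S, Z) = 19/3 (H(S, Z) = -(-27 + 8)/3 = -⅓*(-19) = 19/3)
t(M, U) = -2 + 1/(6 + M) (t(M, U) = -2 + 1/(M + 6) = -2 + 1/(6 + M))
F = 625/81 (F = ((-11 - 2*(-3))/(6 - 3))⁴ = ((-11 + 6)/3)⁴ = ((⅓)*(-5))⁴ = (-5/3)⁴ = 625/81 ≈ 7.7160)
H(-6, (2 + 2) - 3) + F = 19/3 + 625/81 = 1138/81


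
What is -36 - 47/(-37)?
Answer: -1285/37 ≈ -34.730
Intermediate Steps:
-36 - 47/(-37) = -36 - 47*(-1)/37 = -36 - 47*(-1/37) = -36 + 47/37 = -1285/37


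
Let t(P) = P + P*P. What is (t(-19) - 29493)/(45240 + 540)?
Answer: -9717/15260 ≈ -0.63676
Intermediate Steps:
t(P) = P + P²
(t(-19) - 29493)/(45240 + 540) = (-19*(1 - 19) - 29493)/(45240 + 540) = (-19*(-18) - 29493)/45780 = (342 - 29493)*(1/45780) = -29151*1/45780 = -9717/15260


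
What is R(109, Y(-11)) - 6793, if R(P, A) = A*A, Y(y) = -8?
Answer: -6729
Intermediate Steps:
R(P, A) = A**2
R(109, Y(-11)) - 6793 = (-8)**2 - 6793 = 64 - 6793 = -6729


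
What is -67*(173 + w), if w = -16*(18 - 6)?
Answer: 1273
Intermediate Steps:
w = -192 (w = -16*12 = -192)
-67*(173 + w) = -67*(173 - 192) = -67*(-19) = 1273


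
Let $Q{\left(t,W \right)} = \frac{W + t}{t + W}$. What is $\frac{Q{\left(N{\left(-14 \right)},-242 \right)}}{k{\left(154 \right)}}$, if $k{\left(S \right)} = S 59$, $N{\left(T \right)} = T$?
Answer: $\frac{1}{9086} \approx 0.00011006$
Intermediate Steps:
$k{\left(S \right)} = 59 S$
$Q{\left(t,W \right)} = 1$ ($Q{\left(t,W \right)} = \frac{W + t}{W + t} = 1$)
$\frac{Q{\left(N{\left(-14 \right)},-242 \right)}}{k{\left(154 \right)}} = 1 \frac{1}{59 \cdot 154} = 1 \cdot \frac{1}{9086} = \frac{1}{9086}$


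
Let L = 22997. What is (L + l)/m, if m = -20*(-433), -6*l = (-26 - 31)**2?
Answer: 44911/17320 ≈ 2.5930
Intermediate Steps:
l = -1083/2 (l = -(-26 - 31)**2/6 = -1/6*(-57)**2 = -1/6*3249 = -1083/2 ≈ -541.50)
m = 8660
(L + l)/m = (22997 - 1083/2)/8660 = (44911/2)*(1/8660) = 44911/17320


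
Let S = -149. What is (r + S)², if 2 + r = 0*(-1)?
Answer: 22801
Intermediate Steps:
r = -2 (r = -2 + 0*(-1) = -2 + 0 = -2)
(r + S)² = (-2 - 149)² = (-151)² = 22801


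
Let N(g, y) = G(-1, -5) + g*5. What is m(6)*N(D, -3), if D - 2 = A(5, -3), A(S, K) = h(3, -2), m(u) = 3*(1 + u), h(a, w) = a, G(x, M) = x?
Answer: 504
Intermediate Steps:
m(u) = 3 + 3*u
A(S, K) = 3
D = 5 (D = 2 + 3 = 5)
N(g, y) = -1 + 5*g (N(g, y) = -1 + g*5 = -1 + 5*g)
m(6)*N(D, -3) = (3 + 3*6)*(-1 + 5*5) = (3 + 18)*(-1 + 25) = 21*24 = 504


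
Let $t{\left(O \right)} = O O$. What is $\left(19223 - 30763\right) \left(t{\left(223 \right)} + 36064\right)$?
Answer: $-990051220$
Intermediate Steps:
$t{\left(O \right)} = O^{2}$
$\left(19223 - 30763\right) \left(t{\left(223 \right)} + 36064\right) = \left(19223 - 30763\right) \left(223^{2} + 36064\right) = - 11540 \left(49729 + 36064\right) = \left(-11540\right) 85793 = -990051220$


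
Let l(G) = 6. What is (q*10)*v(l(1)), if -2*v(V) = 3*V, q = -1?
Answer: 90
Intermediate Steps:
v(V) = -3*V/2
(q*10)*v(l(1)) = (-1*10)*(-3/2*6) = -10*(-9) = 90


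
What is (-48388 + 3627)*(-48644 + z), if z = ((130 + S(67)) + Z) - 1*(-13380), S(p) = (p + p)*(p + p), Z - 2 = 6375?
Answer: 483463561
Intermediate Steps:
Z = 6377 (Z = 2 + 6375 = 6377)
S(p) = 4*p² (S(p) = (2*p)*(2*p) = 4*p²)
z = 37843 (z = ((130 + 4*67²) + 6377) - 1*(-13380) = ((130 + 4*4489) + 6377) + 13380 = ((130 + 17956) + 6377) + 13380 = (18086 + 6377) + 13380 = 24463 + 13380 = 37843)
(-48388 + 3627)*(-48644 + z) = (-48388 + 3627)*(-48644 + 37843) = -44761*(-10801) = 483463561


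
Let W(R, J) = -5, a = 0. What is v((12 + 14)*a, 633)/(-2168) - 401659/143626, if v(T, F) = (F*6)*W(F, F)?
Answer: 464165257/77845292 ≈ 5.9627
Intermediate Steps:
v(T, F) = -30*F (v(T, F) = (F*6)*(-5) = (6*F)*(-5) = -30*F)
v((12 + 14)*a, 633)/(-2168) - 401659/143626 = -30*633/(-2168) - 401659/143626 = -18990*(-1/2168) - 401659*1/143626 = 9495/1084 - 401659/143626 = 464165257/77845292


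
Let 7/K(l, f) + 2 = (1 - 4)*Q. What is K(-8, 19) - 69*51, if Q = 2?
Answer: -28159/8 ≈ -3519.9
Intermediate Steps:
K(l, f) = -7/8 (K(l, f) = 7/(-2 + (1 - 4)*2) = 7/(-2 - 3*2) = 7/(-2 - 6) = 7/(-8) = 7*(-⅛) = -7/8)
K(-8, 19) - 69*51 = -7/8 - 69*51 = -7/8 - 3519 = -28159/8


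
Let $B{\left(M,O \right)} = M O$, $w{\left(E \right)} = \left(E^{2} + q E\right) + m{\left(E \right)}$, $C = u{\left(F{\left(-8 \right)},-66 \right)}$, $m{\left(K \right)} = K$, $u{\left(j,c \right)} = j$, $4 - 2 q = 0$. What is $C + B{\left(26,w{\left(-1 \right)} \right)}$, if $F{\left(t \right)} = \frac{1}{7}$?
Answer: $- \frac{363}{7} \approx -51.857$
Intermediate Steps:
$F{\left(t \right)} = \frac{1}{7}$
$q = 2$ ($q = 2 - 0 = 2 + 0 = 2$)
$C = \frac{1}{7} \approx 0.14286$
$w{\left(E \right)} = E^{2} + 3 E$ ($w{\left(E \right)} = \left(E^{2} + 2 E\right) + E = E^{2} + 3 E$)
$C + B{\left(26,w{\left(-1 \right)} \right)} = \frac{1}{7} + 26 \left(- (3 - 1)\right) = \frac{1}{7} + 26 \left(\left(-1\right) 2\right) = \frac{1}{7} + 26 \left(-2\right) = \frac{1}{7} - 52 = - \frac{363}{7}$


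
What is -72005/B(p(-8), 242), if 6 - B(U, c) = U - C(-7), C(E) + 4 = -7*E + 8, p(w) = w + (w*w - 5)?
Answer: -72005/8 ≈ -9000.6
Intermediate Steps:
p(w) = -5 + w + w² (p(w) = w + (w² - 5) = w + (-5 + w²) = -5 + w + w²)
C(E) = 4 - 7*E (C(E) = -4 + (-7*E + 8) = -4 + (8 - 7*E) = 4 - 7*E)
B(U, c) = 59 - U (B(U, c) = 6 - (U - (4 - 7*(-7))) = 6 - (U - (4 + 49)) = 6 - (U - 1*53) = 6 - (U - 53) = 6 - (-53 + U) = 6 + (53 - U) = 59 - U)
-72005/B(p(-8), 242) = -72005/(59 - (-5 - 8 + (-8)²)) = -72005/(59 - (-5 - 8 + 64)) = -72005/(59 - 1*51) = -72005/(59 - 51) = -72005/8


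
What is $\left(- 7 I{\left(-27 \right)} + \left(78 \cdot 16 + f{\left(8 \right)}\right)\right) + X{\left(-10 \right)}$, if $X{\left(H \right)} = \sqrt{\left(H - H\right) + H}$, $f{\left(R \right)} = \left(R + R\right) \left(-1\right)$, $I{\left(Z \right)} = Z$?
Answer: $1421 + i \sqrt{10} \approx 1421.0 + 3.1623 i$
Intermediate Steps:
$f{\left(R \right)} = - 2 R$ ($f{\left(R \right)} = 2 R \left(-1\right) = - 2 R$)
$X{\left(H \right)} = \sqrt{H}$ ($X{\left(H \right)} = \sqrt{0 + H} = \sqrt{H}$)
$\left(- 7 I{\left(-27 \right)} + \left(78 \cdot 16 + f{\left(8 \right)}\right)\right) + X{\left(-10 \right)} = \left(\left(-7\right) \left(-27\right) + \left(78 \cdot 16 - 16\right)\right) + \sqrt{-10} = \left(189 + \left(1248 - 16\right)\right) + i \sqrt{10} = \left(189 + 1232\right) + i \sqrt{10} = 1421 + i \sqrt{10}$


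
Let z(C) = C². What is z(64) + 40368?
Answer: 44464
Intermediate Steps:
z(64) + 40368 = 64² + 40368 = 4096 + 40368 = 44464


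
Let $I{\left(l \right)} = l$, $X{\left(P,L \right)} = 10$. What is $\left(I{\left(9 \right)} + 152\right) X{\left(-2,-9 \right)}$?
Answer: $1610$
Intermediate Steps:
$\left(I{\left(9 \right)} + 152\right) X{\left(-2,-9 \right)} = \left(9 + 152\right) 10 = 161 \cdot 10 = 1610$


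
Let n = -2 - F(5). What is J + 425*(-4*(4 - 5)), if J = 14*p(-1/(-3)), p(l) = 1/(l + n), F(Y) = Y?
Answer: 16979/10 ≈ 1697.9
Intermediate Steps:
n = -7 (n = -2 - 1*5 = -2 - 5 = -7)
p(l) = 1/(-7 + l) (p(l) = 1/(l - 7) = 1/(-7 + l))
J = -21/10 (J = 14/(-7 - 1/(-3)) = 14/(-7 - 1*(-⅓)) = 14/(-7 + ⅓) = 14/(-20/3) = 14*(-3/20) = -21/10 ≈ -2.1000)
J + 425*(-4*(4 - 5)) = -21/10 + 425*(-4*(4 - 5)) = -21/10 + 425*(-4*(-1)) = -21/10 + 425*4 = -21/10 + 1700 = 16979/10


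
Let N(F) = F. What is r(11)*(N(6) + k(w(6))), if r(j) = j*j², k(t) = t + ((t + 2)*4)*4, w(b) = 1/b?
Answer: 326095/6 ≈ 54349.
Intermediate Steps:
k(t) = 32 + 17*t (k(t) = t + ((2 + t)*4)*4 = t + (8 + 4*t)*4 = t + (32 + 16*t) = 32 + 17*t)
r(j) = j³
r(11)*(N(6) + k(w(6))) = 11³*(6 + (32 + 17/6)) = 1331*(6 + (32 + 17*(⅙))) = 1331*(6 + (32 + 17/6)) = 1331*(6 + 209/6) = 1331*(245/6) = 326095/6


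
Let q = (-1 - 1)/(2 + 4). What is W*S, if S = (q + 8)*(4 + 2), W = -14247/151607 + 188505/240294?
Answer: 192856601697/6071708743 ≈ 31.763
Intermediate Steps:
W = 8385069639/12143417486 (W = -14247*1/151607 + 188505*(1/240294) = -14247/151607 + 62835/80098 = 8385069639/12143417486 ≈ 0.69050)
q = -⅓ (q = -2/6 = -2*⅙ = -⅓ ≈ -0.33333)
S = 46 (S = (-⅓ + 8)*(4 + 2) = (23/3)*6 = 46)
W*S = (8385069639/12143417486)*46 = 192856601697/6071708743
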